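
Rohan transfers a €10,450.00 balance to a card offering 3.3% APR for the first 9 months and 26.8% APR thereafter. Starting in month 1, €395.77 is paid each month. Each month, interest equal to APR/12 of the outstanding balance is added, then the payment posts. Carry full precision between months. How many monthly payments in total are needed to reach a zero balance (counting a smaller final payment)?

Promo months 1–9 at r₀ = 3.3%/12 = 0.00275; months 10+ at r₁ = 26.8%/12 = 0.0223333.
After month 9: iterate B ← B·(1+r₀) − €395.77 for 9 months → €7,110.14.
Then at r₁ with €395.77/mo: n₂ = −ln(1 − r₁·B/P)/ln(1+r₁) ≈ 23.22 → 24 more payments.

33 payments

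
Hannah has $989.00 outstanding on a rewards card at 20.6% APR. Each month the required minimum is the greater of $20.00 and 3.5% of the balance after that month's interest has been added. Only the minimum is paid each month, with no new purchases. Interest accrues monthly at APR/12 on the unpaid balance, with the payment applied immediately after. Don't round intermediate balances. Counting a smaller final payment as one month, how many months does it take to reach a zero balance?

70 months

Monthly rate r = 20.6%/12 = 1.71667% = 0.0171667.
While 3.5% of the post-interest balance exceeds $20.00, each month B ← (B·(1+r))·(1 − 0.035), i.e. B shrinks by the factor (1+r)·0.965 = 0.98157.
This holds for months 1–31. Entering month 32 the balance is $555.52; 3.5% of the post-interest balance is now below $20.00, so the flat $20.00 minimum applies from here.
From month 32 a fixed $20.00 at rate r clears $555.52 in 39 more payments. Total: 31 + 39 = 70 months.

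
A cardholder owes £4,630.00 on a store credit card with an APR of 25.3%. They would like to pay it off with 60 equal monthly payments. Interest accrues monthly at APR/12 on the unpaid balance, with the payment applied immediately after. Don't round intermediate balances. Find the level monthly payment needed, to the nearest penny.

£136.71

Monthly rate r = 25.3%/12 = 2.10833% = 0.0210833.
Level-payment amortization: P = B₀·r / (1 − (1+r)^(−n)) = 4630.00·0.0210833 / (1 − 1.02108^(−60)).
Denominator 1 − (1+r)^(−60) = 0.71402455.
P = 97.6158 / 0.71402455 ≈ 136.71.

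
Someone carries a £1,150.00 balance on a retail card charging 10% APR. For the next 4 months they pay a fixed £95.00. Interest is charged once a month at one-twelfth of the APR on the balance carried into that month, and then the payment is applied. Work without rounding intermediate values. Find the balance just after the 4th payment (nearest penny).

£804.04

Monthly rate r = 10%/12 = 0.833333% = 0.00833333.
Each month: B ← B·(1+r) − £95.00.
Month 1: interest £9.58; balance after payment £1,064.58.
Month 2: interest £8.87; balance after payment £978.45.
Month 3: interest £8.15; balance after payment £891.61.
Month 4: interest £7.43; balance after payment £804.04.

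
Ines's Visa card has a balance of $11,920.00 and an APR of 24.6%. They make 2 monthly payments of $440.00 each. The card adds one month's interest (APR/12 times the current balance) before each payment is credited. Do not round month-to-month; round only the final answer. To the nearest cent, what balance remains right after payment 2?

Monthly rate r = 24.6%/12 = 2.05% = 0.0205.
Each month: B ← B·(1+r) − $440.00.
Month 1: interest $244.36; balance after payment $11,724.36.
Month 2: interest $240.35; balance after payment $11,524.71.

$11,524.71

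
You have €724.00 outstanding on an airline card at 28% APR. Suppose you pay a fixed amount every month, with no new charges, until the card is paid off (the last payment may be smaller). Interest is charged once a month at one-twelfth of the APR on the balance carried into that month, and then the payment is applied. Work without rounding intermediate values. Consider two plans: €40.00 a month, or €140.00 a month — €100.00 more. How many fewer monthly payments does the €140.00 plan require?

Monthly rate r = 28%/12 = 2.33333% = 0.0233333.
At €40.00/mo: n = ⌈−ln(1 − rB₀/P)/ln(1+r)⌉ = 24 payments (last €31.74); total interest = total paid − €724.00 = €227.74.
At €140.00/mo: 6 payments (last €80.91); total interest €56.91.
Payments saved = 24 − 6 = 18.

18 fewer payments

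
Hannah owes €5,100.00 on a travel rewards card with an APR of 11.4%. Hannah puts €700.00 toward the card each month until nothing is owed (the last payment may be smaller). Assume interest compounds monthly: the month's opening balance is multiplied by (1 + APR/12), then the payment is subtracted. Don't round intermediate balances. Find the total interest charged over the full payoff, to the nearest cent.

Monthly rate r = 11.4%/12 = 0.95% = 0.0095.
Payoff takes n = ⌈−ln(1 − rB₀/P)/ln(1+r)⌉ = ⌈7.586⌉ = 8 payments; the last is €410.96.
Total paid = 7·€700.00 + €410.96 = €5,310.96.
Total interest = total paid − principal = €5,310.96 − €5,100.00 = €210.96.

€210.96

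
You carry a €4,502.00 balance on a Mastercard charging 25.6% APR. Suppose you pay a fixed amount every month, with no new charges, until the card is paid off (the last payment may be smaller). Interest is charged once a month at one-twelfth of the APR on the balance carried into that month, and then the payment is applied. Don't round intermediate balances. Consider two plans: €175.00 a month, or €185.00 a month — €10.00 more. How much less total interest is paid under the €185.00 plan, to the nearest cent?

€181.02

Monthly rate r = 25.6%/12 = 2.13333% = 0.0213333.
At €175.00/mo: n = ⌈−ln(1 − rB₀/P)/ln(1+r)⌉ = 38 payments (last €123.47); total interest = total paid − €4,502.00 = €2,096.47.
At €185.00/mo: 35 payments (last €127.45); total interest €1,915.45.
Interest saved = €2,096.47 − €1,915.45 = €181.02.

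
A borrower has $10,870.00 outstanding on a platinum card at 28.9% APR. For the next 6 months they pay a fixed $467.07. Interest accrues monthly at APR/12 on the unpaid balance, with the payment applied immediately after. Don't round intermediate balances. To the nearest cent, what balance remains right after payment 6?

$9,561.71

Monthly rate r = 28.9%/12 = 2.40833% = 0.0240833.
Each month: B ← B·(1+r) − $467.07.
Month 1: interest $261.79; balance after payment $10,664.72.
Month 2: interest $256.84; balance after payment $10,454.49.
Month 3: interest $251.78; balance after payment $10,239.20.
Month 4: interest $246.59; balance after payment $10,018.72.
Month 5: interest $241.28; balance after payment $9,792.93.
Month 6: interest $235.85; balance after payment $9,561.71.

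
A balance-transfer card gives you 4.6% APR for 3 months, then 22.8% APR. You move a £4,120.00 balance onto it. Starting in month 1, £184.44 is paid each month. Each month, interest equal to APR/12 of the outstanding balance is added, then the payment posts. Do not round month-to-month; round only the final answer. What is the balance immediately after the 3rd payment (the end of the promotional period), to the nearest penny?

£3,612.12

Promo months 1–3 at r₀ = 4.6%/12 = 0.00383333; months 4+ at r₁ = 22.8%/12 = 0.019.
After month 3: iterate B ← B·(1+r₀) − £184.44 for 3 months → £3,612.12.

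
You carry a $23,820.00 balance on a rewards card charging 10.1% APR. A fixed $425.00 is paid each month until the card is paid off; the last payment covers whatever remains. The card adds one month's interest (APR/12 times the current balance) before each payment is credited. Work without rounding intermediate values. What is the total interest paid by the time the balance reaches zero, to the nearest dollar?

$8,539

Monthly rate r = 10.1%/12 = 0.841667% = 0.00841667.
Payoff takes n = ⌈−ln(1 − rB₀/P)/ln(1+r)⌉ = ⌈76.138⌉ = 77 payments; the last is $58.88.
Total paid = 76·$425.00 + $58.88 = $32,358.88.
Total interest = total paid − principal = $32,358.88 − $23,820.00 = $8,538.88.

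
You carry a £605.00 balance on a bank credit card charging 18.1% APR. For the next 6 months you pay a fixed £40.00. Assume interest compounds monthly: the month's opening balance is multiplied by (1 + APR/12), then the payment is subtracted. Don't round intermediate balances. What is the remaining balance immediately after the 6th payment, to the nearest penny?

Monthly rate r = 18.1%/12 = 1.50833% = 0.0150833.
Each month: B ← B·(1+r) − £40.00.
Month 1: interest £9.13; balance after payment £574.13.
Month 2: interest £8.66; balance after payment £542.79.
Month 3: interest £8.19; balance after payment £510.97.
Month 4: interest £7.71; balance after payment £478.68.
Month 5: interest £7.22; balance after payment £445.90.
Month 6: interest £6.73; balance after payment £412.63.

£412.63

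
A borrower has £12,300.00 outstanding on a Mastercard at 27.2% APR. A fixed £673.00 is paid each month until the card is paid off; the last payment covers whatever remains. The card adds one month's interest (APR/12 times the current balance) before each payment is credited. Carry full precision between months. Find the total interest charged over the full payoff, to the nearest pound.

Monthly rate r = 27.2%/12 = 2.26667% = 0.0226667.
Payoff takes n = ⌈−ln(1 − rB₀/P)/ln(1+r)⌉ = ⌈23.864⌉ = 24 payments; the last is £582.62.
Total paid = 23·£673.00 + £582.62 = £16,061.62.
Total interest = total paid − principal = £16,061.62 − £12,300.00 = £3,761.62.

£3,762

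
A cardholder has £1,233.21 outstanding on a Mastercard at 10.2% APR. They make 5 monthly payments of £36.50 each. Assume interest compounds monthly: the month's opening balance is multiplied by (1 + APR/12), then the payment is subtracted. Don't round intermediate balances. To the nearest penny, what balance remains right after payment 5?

£1,100.89

Monthly rate r = 10.2%/12 = 0.85% = 0.0085.
Each month: B ← B·(1+r) − £36.50.
Month 1: interest £10.48; balance after payment £1,207.19.
Month 2: interest £10.26; balance after payment £1,180.95.
Month 3: interest £10.04; balance after payment £1,154.49.
Month 4: interest £9.81; balance after payment £1,127.80.
Month 5: interest £9.59; balance after payment £1,100.89.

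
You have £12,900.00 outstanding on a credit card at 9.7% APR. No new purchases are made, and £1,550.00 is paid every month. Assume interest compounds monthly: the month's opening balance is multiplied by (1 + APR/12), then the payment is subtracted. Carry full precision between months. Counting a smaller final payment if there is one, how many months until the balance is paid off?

9 payments

Monthly rate r = 9.7%/12 = 0.808333% = 0.00808333.
Recurrence: B ← B·(1+r) − £1,550.00.
Month 1: interest £104.27; balance after payment £11,454.27.
Month 2: interest £92.59; balance after payment £9,996.86.
Closed form: n = −ln(1 − rB₀/P)/ln(1+r) = −ln(0.93273)/ln(1.00808) ≈ 8.651, so the balance reaches zero during payment 9.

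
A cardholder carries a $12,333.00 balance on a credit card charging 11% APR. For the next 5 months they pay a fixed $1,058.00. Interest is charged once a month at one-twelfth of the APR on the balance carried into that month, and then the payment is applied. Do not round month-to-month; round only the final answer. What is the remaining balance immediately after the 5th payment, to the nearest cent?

$7,520.84

Monthly rate r = 11%/12 = 0.916667% = 0.00916667.
Each month: B ← B·(1+r) − $1,058.00.
Month 1: interest $113.05; balance after payment $11,388.05.
Month 2: interest $104.39; balance after payment $10,434.44.
Month 3: interest $95.65; balance after payment $9,472.09.
Month 4: interest $86.83; balance after payment $8,500.92.
Month 5: interest $77.93; balance after payment $7,520.84.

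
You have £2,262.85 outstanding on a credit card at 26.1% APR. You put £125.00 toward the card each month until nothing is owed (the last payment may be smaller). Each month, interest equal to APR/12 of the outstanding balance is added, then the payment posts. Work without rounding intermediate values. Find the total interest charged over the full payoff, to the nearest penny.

£644.66

Monthly rate r = 26.1%/12 = 2.175% = 0.02175.
Payoff takes n = ⌈−ln(1 − rB₀/P)/ln(1+r)⌉ = ⌈23.258⌉ = 24 payments; the last is £32.51.
Total paid = 23·£125.00 + £32.51 = £2,907.51.
Total interest = total paid − principal = £2,907.51 − £2,262.85 = £644.66.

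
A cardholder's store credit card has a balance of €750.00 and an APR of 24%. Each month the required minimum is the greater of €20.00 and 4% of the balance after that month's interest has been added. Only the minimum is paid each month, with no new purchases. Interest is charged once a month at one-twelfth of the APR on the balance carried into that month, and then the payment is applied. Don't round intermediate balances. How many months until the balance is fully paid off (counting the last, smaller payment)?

Monthly rate r = 24%/12 = 2% = 0.02.
While 4% of the post-interest balance exceeds €20.00, each month B ← (B·(1+r))·(1 − 0.04), i.e. B shrinks by the factor (1+r)·0.96 = 0.9792.
This holds for months 1–21. Entering month 22 the balance is €482.35; 4% of the post-interest balance is now below €20.00, so the flat €20.00 minimum applies from here.
From month 22 a fixed €20.00 at rate r clears €482.35 in 34 more payments. Total: 21 + 34 = 55 months.

55 months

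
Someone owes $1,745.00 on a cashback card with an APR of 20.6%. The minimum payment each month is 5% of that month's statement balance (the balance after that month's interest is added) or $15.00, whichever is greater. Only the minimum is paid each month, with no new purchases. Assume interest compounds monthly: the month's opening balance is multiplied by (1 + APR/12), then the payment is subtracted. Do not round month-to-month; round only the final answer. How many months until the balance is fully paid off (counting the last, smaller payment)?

77 months

Monthly rate r = 20.6%/12 = 1.71667% = 0.0171667.
While 5% of the post-interest balance exceeds $15.00, each month B ← (B·(1+r))·(1 − 0.05), i.e. B shrinks by the factor (1+r)·0.95 = 0.96631.
This holds for months 1–52. Entering month 53 the balance is $293.64; 5% of the post-interest balance is now below $15.00, so the flat $15.00 minimum applies from here.
From month 53 a fixed $15.00 at rate r clears $293.64 in 25 more payments. Total: 52 + 25 = 77 months.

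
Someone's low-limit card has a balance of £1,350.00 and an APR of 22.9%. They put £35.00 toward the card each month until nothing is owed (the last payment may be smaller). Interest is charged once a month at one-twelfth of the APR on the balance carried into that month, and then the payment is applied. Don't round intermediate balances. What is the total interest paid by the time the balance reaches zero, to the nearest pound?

Monthly rate r = 22.9%/12 = 1.90833% = 0.0190833.
Payoff takes n = ⌈−ln(1 − rB₀/P)/ln(1+r)⌉ = ⌈70.467⌉ = 71 payments; the last is £16.43.
Total paid = 70·£35.00 + £16.43 = £2,466.43.
Total interest = total paid − principal = £2,466.43 − £1,350.00 = £1,116.43.

£1,116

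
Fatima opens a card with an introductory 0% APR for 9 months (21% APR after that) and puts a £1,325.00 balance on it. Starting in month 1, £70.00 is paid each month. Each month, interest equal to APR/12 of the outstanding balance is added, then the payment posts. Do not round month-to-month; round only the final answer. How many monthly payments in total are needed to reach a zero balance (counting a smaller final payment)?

21 payments

Promo months 1–9 at r₀ = 0%/12 = 0; months 10+ at r₁ = 21%/12 = 0.0175.
After month 9 (no interest yet): B = £1,325.00 − 9·£70.00 = £695.00.
Then at r₁ with £70.00/mo: n₂ = −ln(1 − r₁·B/P)/ln(1+r₁) ≈ 11.00 → 12 more payments.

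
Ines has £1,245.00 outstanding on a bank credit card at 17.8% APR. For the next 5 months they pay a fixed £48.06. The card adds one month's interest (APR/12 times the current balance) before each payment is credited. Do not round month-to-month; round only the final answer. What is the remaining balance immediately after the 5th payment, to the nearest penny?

Monthly rate r = 17.8%/12 = 1.48333% = 0.0148333.
Each month: B ← B·(1+r) − £48.06.
Month 1: interest £18.47; balance after payment £1,215.41.
Month 2: interest £18.03; balance after payment £1,185.38.
Month 3: interest £17.58; balance after payment £1,154.90.
Month 4: interest £17.13; balance after payment £1,123.97.
Month 5: interest £16.67; balance after payment £1,092.58.

£1,092.58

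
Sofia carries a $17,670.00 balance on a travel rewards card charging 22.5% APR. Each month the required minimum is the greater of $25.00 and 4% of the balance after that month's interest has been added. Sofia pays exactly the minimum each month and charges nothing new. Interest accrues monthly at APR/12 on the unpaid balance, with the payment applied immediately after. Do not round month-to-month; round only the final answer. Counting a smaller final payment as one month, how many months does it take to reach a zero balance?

185 months

Monthly rate r = 22.5%/12 = 1.875% = 0.01875.
While 4% of the post-interest balance exceeds $25.00, each month B ← (B·(1+r))·(1 − 0.04), i.e. B shrinks by the factor (1+r)·0.96 = 0.978.
This holds for months 1–152. Entering month 153 the balance is $600.82; 4% of the post-interest balance is now below $25.00, so the flat $25.00 minimum applies from here.
From month 153 a fixed $25.00 at rate r clears $600.82 in 33 more payments. Total: 152 + 33 = 185 months.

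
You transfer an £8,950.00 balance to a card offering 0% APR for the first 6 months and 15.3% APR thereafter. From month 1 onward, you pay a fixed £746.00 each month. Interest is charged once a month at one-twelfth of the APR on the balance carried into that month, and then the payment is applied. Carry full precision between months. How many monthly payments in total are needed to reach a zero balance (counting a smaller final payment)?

13 months

Promo months 1–6 at r₀ = 0%/12 = 0; months 7+ at r₁ = 15.3%/12 = 0.01275.
After month 6 (no interest yet): B = £8,950.00 − 6·£746.00 = £4,474.00.
Then at r₁ with £746.00/mo: n₂ = −ln(1 − r₁·B/P)/ln(1+r₁) ≈ 6.28 → 7 more payments.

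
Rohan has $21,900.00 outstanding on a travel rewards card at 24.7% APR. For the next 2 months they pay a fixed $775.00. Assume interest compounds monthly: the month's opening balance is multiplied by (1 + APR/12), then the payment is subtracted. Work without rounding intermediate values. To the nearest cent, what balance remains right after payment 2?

$21,244.88

Monthly rate r = 24.7%/12 = 2.05833% = 0.0205833.
Each month: B ← B·(1+r) − $775.00.
Month 1: interest $450.77; balance after payment $21,575.78.
Month 2: interest $444.10; balance after payment $21,244.88.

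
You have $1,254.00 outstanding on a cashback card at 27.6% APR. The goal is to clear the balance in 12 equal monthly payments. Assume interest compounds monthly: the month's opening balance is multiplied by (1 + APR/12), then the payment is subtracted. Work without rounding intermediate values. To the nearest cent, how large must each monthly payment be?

Monthly rate r = 27.6%/12 = 2.3% = 0.023.
Level-payment amortization: P = B₀·r / (1 − (1+r)^(−n)) = 1254.00·0.023 / (1 − 1.023^(−12)).
Denominator 1 − (1+r)^(−12) = 0.23881119.
P = 28.842 / 0.23881119 ≈ 120.77.

$120.77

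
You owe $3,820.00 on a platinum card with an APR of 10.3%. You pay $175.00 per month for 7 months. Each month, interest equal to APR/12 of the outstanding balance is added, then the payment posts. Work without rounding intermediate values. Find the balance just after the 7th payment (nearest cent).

Monthly rate r = 10.3%/12 = 0.858333% = 0.00858333.
Each month: B ← B·(1+r) − $175.00.
Month 1: interest $32.79; balance after payment $3,677.79.
Month 2: interest $31.57; balance after payment $3,534.36.
Month 3: interest $30.34; balance after payment $3,389.69.
Month 4: interest $29.09; balance after payment $3,243.79.
Month 5: interest $27.84; balance after payment $3,096.63.
Month 6: interest $26.58; balance after payment $2,948.21.
Month 7: interest $25.31; balance after payment $2,798.51.

$2,798.51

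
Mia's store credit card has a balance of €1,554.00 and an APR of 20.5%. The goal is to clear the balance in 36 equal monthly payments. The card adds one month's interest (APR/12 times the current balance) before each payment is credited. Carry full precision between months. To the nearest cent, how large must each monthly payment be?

€58.15

Monthly rate r = 20.5%/12 = 1.70833% = 0.0170833.
Level-payment amortization: P = B₀·r / (1 − (1+r)^(−n)) = 1554.00·0.0170833 / (1 − 1.01708^(−36)).
Denominator 1 − (1+r)^(−36) = 0.456543681.
P = 26.5475 / 0.456543681 ≈ 58.15.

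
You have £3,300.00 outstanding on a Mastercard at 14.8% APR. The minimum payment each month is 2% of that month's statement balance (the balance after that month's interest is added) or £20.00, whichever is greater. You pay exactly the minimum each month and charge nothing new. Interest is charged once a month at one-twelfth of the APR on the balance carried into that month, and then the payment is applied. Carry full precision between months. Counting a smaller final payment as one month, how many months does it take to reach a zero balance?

Monthly rate r = 14.8%/12 = 1.23333% = 0.0123333.
While 2% of the post-interest balance exceeds £20.00, each month B ← (B·(1+r))·(1 − 0.02), i.e. B shrinks by the factor (1+r)·0.98 = 0.99209.
This holds for months 1–152. Entering month 153 the balance is £986.40; 2% of the post-interest balance is now below £20.00, so the flat £20.00 minimum applies from here.
From month 153 a fixed £20.00 at rate r clears £986.40 in 77 more payments. Total: 152 + 77 = 229 months.

229 months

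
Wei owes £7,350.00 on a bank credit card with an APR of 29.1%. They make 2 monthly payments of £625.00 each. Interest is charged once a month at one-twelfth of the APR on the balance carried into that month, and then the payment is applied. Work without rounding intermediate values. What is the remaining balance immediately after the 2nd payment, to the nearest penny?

£6,445.64

Monthly rate r = 29.1%/12 = 2.425% = 0.02425.
Each month: B ← B·(1+r) − £625.00.
Month 1: interest £178.24; balance after payment £6,903.24.
Month 2: interest £167.40; balance after payment £6,445.64.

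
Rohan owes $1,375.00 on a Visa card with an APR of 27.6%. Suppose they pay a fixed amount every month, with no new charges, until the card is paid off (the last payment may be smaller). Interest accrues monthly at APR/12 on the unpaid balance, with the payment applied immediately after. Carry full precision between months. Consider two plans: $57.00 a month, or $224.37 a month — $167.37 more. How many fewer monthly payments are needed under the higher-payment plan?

Monthly rate r = 27.6%/12 = 2.3% = 0.023.
At $57.00/mo: n = ⌈−ln(1 − rB₀/P)/ln(1+r)⌉ = 36 payments (last $33.76); total interest = total paid − $1,375.00 = $653.76.
At $224.37/mo: 7 payments (last $153.41); total interest $124.63.
Payments saved = 36 − 7 = 29.

29 fewer payments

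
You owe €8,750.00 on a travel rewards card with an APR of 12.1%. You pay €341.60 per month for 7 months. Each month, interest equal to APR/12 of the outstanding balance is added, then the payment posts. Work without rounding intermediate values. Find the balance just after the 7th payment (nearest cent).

€6,921.84

Monthly rate r = 12.1%/12 = 1.00833% = 0.0100833.
Each month: B ← B·(1+r) − €341.60.
Month 1: interest €88.23; balance after payment €8,496.63.
Month 2: interest €85.67; balance after payment €8,240.70.
Month 3: interest €83.09; balance after payment €7,982.20.
Month 4: interest €80.49; balance after payment €7,721.08.
Month 5: interest €77.85; balance after payment €7,457.34.
Month 6: interest €75.19; balance after payment €7,190.93.
Month 7: interest €72.51; balance after payment €6,921.84.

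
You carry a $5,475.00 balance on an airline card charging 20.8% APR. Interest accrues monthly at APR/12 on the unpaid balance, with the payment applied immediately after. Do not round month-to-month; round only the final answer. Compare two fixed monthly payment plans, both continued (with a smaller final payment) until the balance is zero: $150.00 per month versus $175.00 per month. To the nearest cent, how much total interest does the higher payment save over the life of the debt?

$783.05

Monthly rate r = 20.8%/12 = 1.73333% = 0.0173333.
At $150.00/mo: n = ⌈−ln(1 − rB₀/P)/ln(1+r)⌉ = 59 payments (last $41.86); total interest = total paid − $5,475.00 = $3,266.86.
At $175.00/mo: 46 payments (last $83.81); total interest $2,483.81.
Interest saved = $3,266.86 − $2,483.81 = $783.05.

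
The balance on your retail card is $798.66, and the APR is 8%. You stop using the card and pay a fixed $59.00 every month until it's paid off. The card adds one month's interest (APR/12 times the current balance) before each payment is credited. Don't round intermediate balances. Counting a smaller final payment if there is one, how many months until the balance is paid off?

15 payments

Monthly rate r = 8%/12 = 0.666667% = 0.00666667.
Recurrence: B ← B·(1+r) − $59.00.
Month 1: interest $5.32; balance after payment $744.98.
Month 2: interest $4.97; balance after payment $690.95.
Closed form: n = −ln(1 − rB₀/P)/ln(1+r) = −ln(0.90976)/ln(1.00667) ≈ 14.234, so the balance reaches zero during payment 15.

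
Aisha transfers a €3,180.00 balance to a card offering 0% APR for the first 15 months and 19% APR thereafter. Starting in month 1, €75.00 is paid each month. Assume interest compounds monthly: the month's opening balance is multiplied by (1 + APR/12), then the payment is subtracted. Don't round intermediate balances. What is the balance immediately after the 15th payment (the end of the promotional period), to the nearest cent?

Promo months 1–15 at r₀ = 0%/12 = 0; months 16+ at r₁ = 19%/12 = 0.0158333.
After month 15 (no interest yet): B = €3,180.00 − 15·€75.00 = €2,055.00.

€2,055.00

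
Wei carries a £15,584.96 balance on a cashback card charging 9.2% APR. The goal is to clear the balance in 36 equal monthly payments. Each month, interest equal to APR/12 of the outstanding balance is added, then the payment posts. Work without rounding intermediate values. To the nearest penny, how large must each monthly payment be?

Monthly rate r = 9.2%/12 = 0.766667% = 0.00766667.
Level-payment amortization: P = B₀·r / (1 − (1+r)^(−n)) = 15584.96·0.00766667 / (1 − 1.00767^(−36)).
Denominator 1 − (1+r)^(−36) = 0.240387904.
P = 119.485 / 0.240387904 ≈ 497.05.

£497.05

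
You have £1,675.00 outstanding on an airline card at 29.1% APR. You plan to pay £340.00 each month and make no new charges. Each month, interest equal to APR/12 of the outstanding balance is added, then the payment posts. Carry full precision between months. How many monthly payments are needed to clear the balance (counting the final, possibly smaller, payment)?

Monthly rate r = 29.1%/12 = 2.425% = 0.02425.
Recurrence: B ← B·(1+r) − £340.00.
Month 1: interest £40.62; balance after payment £1,375.62.
Month 2: interest £33.36; balance after payment £1,068.98.
Month 3: interest £25.92; balance after payment £754.90.
Month 4: interest £18.31; balance after payment £433.21.
Month 5: interest £10.51; balance after payment £103.71.
Month 6: interest £2.52; balance after payment £0.00.

6 months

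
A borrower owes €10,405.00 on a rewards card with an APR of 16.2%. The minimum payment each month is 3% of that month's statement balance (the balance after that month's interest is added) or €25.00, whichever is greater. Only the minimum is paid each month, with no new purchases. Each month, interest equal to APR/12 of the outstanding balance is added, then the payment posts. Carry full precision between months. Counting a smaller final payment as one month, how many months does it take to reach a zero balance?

Monthly rate r = 16.2%/12 = 1.35% = 0.0135.
While 3% of the post-interest balance exceeds €25.00, each month B ← (B·(1+r))·(1 − 0.03), i.e. B shrinks by the factor (1+r)·0.97 = 0.9831.
This holds for months 1–149. Entering month 150 the balance is €820.29; 3% of the post-interest balance is now below €25.00, so the flat €25.00 minimum applies from here.
From month 150 a fixed €25.00 at rate r clears €820.29 in 44 more payments. Total: 149 + 44 = 193 months.

193 months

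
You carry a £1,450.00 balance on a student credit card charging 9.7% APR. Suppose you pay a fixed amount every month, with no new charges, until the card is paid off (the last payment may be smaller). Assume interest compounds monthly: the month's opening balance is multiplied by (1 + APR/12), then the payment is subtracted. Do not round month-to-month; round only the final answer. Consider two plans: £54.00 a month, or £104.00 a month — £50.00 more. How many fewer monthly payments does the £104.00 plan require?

Monthly rate r = 9.7%/12 = 0.808333% = 0.00808333.
At £54.00/mo: n = ⌈−ln(1 − rB₀/P)/ln(1+r)⌉ = 31 payments (last £21.28); total interest = total paid − £1,450.00 = £191.28.
At £104.00/mo: 15 payments (last £88.68); total interest £94.68.
Payments saved = 31 − 15 = 16.

16 fewer payments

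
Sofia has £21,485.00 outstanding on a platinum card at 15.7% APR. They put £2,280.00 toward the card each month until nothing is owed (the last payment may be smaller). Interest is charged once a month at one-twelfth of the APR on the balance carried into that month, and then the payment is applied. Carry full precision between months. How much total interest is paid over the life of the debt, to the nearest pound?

Monthly rate r = 15.7%/12 = 1.30833% = 0.0130833.
Payoff takes n = ⌈−ln(1 − rB₀/P)/ln(1+r)⌉ = ⌈10.122⌉ = 11 payments; the last is £280.71.
Total paid = 10·£2,280.00 + £280.71 = £23,080.71.
Total interest = total paid − principal = £23,080.71 − £21,485.00 = £1,595.71.

£1,596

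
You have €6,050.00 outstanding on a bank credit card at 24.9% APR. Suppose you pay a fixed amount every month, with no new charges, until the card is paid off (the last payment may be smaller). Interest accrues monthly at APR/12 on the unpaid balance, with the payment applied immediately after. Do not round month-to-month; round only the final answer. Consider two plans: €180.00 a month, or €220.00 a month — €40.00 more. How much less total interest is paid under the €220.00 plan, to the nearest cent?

€1,421.12

Monthly rate r = 24.9%/12 = 2.075% = 0.02075.
At €180.00/mo: n = ⌈−ln(1 − rB₀/P)/ln(1+r)⌉ = 59 payments (last €37.65); total interest = total paid − €6,050.00 = €4,427.65.
At €220.00/mo: 42 payments (last €36.53); total interest €3,006.53.
Interest saved = €4,427.65 − €3,006.53 = €1,421.12.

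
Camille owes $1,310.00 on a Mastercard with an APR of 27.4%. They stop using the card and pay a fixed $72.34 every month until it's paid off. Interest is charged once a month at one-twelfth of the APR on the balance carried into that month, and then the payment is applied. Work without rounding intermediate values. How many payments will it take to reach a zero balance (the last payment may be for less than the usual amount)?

24 months

Monthly rate r = 27.4%/12 = 2.28333% = 0.0228333.
Recurrence: B ← B·(1+r) − $72.34.
Month 1: interest $29.91; balance after payment $1,267.57.
Month 2: interest $28.94; balance after payment $1,224.17.
Closed form: n = −ln(1 − rB₀/P)/ln(1+r) = −ln(0.58651)/ln(1.02283) ≈ 23.633, so the balance reaches zero during payment 24.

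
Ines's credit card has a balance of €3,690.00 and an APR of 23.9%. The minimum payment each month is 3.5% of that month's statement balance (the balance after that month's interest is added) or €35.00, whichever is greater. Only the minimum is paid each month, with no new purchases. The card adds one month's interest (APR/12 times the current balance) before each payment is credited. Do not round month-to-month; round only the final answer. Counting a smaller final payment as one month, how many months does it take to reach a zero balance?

Monthly rate r = 23.9%/12 = 1.99167% = 0.0199167.
While 3.5% of the post-interest balance exceeds €35.00, each month B ← (B·(1+r))·(1 − 0.035), i.e. B shrinks by the factor (1+r)·0.965 = 0.98422.
This holds for months 1–84. Entering month 85 the balance is €969.96; 3.5% of the post-interest balance is now below €35.00, so the flat €35.00 minimum applies from here.
From month 85 a fixed €35.00 at rate r clears €969.96 in 41 more payments. Total: 84 + 41 = 125 months.

125 months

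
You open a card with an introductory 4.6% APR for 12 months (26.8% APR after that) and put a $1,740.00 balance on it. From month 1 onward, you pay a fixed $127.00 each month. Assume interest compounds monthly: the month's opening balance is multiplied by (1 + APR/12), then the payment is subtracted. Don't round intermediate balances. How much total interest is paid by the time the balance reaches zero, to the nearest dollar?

$59

Promo months 1–12 at r₀ = 4.6%/12 = 0.00383333; months 13+ at r₁ = 26.8%/12 = 0.0223333.
After month 12: iterate B ← B·(1+r₀) − $127.00 for 12 months → $265.20.
Then at r₁ with $127.00/mo: n₂ = −ln(1 − r₁·B/P)/ln(1+r₁) ≈ 2.16 → 3 more payments.
Total paid = 14·$127.00 + $20.80 = $1,798.80; interest = $1,798.80 − $1,740.00 = $58.80.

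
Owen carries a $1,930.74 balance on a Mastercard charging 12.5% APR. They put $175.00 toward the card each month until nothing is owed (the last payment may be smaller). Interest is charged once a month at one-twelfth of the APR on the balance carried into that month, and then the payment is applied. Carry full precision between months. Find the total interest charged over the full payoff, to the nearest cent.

Monthly rate r = 12.5%/12 = 1.04167% = 0.0104167.
Payoff takes n = ⌈−ln(1 − rB₀/P)/ln(1+r)⌉ = ⌈11.781⌉ = 12 payments; the last is $136.81.
Total paid = 11·$175.00 + $136.81 = $2,061.81.
Total interest = total paid − principal = $2,061.81 − $1,930.74 = $131.07.

$131.07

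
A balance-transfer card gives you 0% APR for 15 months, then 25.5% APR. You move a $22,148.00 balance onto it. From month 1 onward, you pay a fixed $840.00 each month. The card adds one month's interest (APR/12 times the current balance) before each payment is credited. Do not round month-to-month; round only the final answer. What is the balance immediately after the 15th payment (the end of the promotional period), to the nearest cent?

$9,548.00

Promo months 1–15 at r₀ = 0%/12 = 0; months 16+ at r₁ = 25.5%/12 = 0.02125.
After month 15 (no interest yet): B = $22,148.00 − 15·$840.00 = $9,548.00.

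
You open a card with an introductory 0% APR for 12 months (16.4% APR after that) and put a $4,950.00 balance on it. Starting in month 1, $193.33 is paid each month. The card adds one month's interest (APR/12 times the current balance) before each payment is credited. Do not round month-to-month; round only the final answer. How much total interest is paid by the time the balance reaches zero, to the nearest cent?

$299.77

Promo months 1–12 at r₀ = 0%/12 = 0; months 13+ at r₁ = 16.4%/12 = 0.0136667.
After month 12 (no interest yet): B = $4,950.00 − 12·$193.33 = $2,630.04.
Then at r₁ with $193.33/mo: n₂ = −ln(1 − r₁·B/P)/ln(1+r₁) ≈ 15.15 → 16 more payments.
Total paid = 27·$193.33 + $29.86 = $5,249.77; interest = $5,249.77 − $4,950.00 = $299.77.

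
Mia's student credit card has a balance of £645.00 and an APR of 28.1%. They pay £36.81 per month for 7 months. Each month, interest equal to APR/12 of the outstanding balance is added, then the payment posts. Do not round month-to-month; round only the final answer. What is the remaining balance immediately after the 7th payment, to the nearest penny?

£481.96

Monthly rate r = 28.1%/12 = 2.34167% = 0.0234167.
Each month: B ← B·(1+r) − £36.81.
Month 1: interest £15.10; balance after payment £623.29.
Month 2: interest £14.60; balance after payment £601.08.
Month 3: interest £14.08; balance after payment £578.34.
Month 4: interest £13.54; balance after payment £555.08.
Month 5: interest £13.00; balance after payment £531.27.
Month 6: interest £12.44; balance after payment £506.90.
Month 7: interest £11.87; balance after payment £481.96.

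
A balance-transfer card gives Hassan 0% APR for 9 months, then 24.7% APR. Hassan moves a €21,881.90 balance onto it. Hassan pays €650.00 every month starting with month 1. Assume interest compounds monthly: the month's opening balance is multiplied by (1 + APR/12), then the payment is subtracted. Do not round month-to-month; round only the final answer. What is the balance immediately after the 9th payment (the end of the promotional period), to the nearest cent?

Promo months 1–9 at r₀ = 0%/12 = 0; months 10+ at r₁ = 24.7%/12 = 0.0205833.
After month 9 (no interest yet): B = €21,881.90 − 9·€650.00 = €16,031.90.

€16,031.90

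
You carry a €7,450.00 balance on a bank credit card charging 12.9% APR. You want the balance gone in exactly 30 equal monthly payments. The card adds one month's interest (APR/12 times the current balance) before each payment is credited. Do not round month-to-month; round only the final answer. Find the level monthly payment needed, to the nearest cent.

€291.85

Monthly rate r = 12.9%/12 = 1.075% = 0.01075.
Level-payment amortization: P = B₀·r / (1 − (1+r)^(−n)) = 7450.00·0.01075 / (1 − 1.01075^(−30)).
Denominator 1 − (1+r)^(−30) = 0.27441633.
P = 80.0875 / 0.27441633 ≈ 291.85.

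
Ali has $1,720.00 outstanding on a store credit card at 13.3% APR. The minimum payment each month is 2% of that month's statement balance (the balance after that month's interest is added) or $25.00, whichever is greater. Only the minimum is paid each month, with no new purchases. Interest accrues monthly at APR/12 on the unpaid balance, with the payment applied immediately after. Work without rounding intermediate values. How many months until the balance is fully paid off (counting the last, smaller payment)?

109 months

Monthly rate r = 13.3%/12 = 1.10833% = 0.0110833.
While 2% of the post-interest balance exceeds $25.00, each month B ← (B·(1+r))·(1 − 0.02), i.e. B shrinks by the factor (1+r)·0.98 = 0.99086.
This holds for months 1–36. Entering month 37 the balance is $1,235.94; 2% of the post-interest balance is now below $25.00, so the flat $25.00 minimum applies from here.
From month 37 a fixed $25.00 at rate r clears $1,235.94 in 73 more payments. Total: 36 + 73 = 109 months.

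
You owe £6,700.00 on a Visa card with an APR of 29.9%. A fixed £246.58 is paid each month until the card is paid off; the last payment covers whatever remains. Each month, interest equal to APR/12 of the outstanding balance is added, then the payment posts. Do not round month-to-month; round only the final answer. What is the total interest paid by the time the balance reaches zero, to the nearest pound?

£4,624

Monthly rate r = 29.9%/12 = 2.49167% = 0.0249167.
Payoff takes n = ⌈−ln(1 − rB₀/P)/ln(1+r)⌉ = ⌈45.922⌉ = 46 payments; the last is £227.47.
Total paid = 45·£246.58 + £227.47 = £11,323.57.
Total interest = total paid − principal = £11,323.57 − £6,700.00 = £4,623.57.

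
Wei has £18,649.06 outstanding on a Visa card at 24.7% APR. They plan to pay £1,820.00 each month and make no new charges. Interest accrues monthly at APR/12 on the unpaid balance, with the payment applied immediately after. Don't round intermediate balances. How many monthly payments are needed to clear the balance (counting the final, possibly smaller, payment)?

12 months

Monthly rate r = 24.7%/12 = 2.05833% = 0.0205833.
Recurrence: B ← B·(1+r) − £1,820.00.
Month 1: interest £383.86; balance after payment £17,212.92.
Month 2: interest £354.30; balance after payment £15,747.22.
Closed form: n = −ln(1 − rB₀/P)/ln(1+r) = −ln(0.78909)/ln(1.02058) ≈ 11.626, so the balance reaches zero during payment 12.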